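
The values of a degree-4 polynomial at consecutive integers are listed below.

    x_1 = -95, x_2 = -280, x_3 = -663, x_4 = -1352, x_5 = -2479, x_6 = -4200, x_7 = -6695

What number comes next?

-10168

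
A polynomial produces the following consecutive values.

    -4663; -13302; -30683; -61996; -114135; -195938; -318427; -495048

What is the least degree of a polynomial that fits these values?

D1: -8639, -17381, -31313, -52139, -81803, -122489, -176621
D2: -8742, -13932, -20826, -29664, -40686, -54132
D3: -5190, -6894, -8838, -11022, -13446
D4: -1704, -1944, -2184, -2424
D5: -240, -240, -240
The fifth differences are constant, so the polynomial has degree 5.

5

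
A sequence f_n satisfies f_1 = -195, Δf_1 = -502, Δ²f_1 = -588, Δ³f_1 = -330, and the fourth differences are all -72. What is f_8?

-30127

Build the table forward from the leading diagonal:
Δ⁴: -72  -72  -72  -72  -72  -72  -72  -72
Δ³: -330  -402  -474  -546  -618  -690  -762  -834
Δ²: -588  -918  -1320  -1794  -2340  -2958  -3648  -4410
Δ: -502  -1090  -2008  -3328  -5122  -7462  -10420  -14068
f: -195  -697  -1787  -3795  -7123  -12245  -19707  -30127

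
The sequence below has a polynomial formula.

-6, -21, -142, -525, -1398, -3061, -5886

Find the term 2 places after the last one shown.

D1: -15, -121, -383, -873, -1663, -2825
D2: -106, -262, -490, -790, -1162
D3: -156, -228, -300, -372
D4: -72, -72, -72
Constant fourth difference = -72, so extend:
-372 − 72 = -444;  -1162 − 444 = -1606;  -2825 − 1606 = -4431;  -5886 − 4431 = -10317
-444 − 72 = -516;  -1606 − 516 = -2122;  -4431 − 2122 = -6553;  -10317 − 6553 = -16870

-16870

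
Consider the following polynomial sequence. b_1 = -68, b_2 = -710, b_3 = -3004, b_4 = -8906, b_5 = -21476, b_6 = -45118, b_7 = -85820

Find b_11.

-607868

D1: -642 , -2294 , -5902 , -12570 , -23642 , -40702
D2: -1652 , -3608 , -6668 , -11072 , -17060
D3: -1956 , -3060 , -4404 , -5988
D4: -1104 , -1344 , -1584
D5: -240 , -240
Constant fifth difference = -240, so extend:
-1584 − 240 = -1824;  -5988 − 1824 = -7812;  -17060 − 7812 = -24872;  -40702 − 24872 = -65574;  -85820 − 65574 = -151394
-1824 − 240 = -2064;  -7812 − 2064 = -9876;  -24872 − 9876 = -34748;  -65574 − 34748 = -100322;  -151394 − 100322 = -251716
-2064 − 240 = -2304;  -9876 − 2304 = -12180;  -34748 − 12180 = -46928;  -100322 − 46928 = -147250;  -251716 − 147250 = -398966
-2304 − 240 = -2544;  -12180 − 2544 = -14724;  -46928 − 14724 = -61652;  -147250 − 61652 = -208902;  -398966 − 208902 = -607868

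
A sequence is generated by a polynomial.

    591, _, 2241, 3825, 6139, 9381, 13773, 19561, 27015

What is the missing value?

1213

Using the last 7 terms:
First differences: 1584  2314  3242  4392  5788  7454
Second differences: 730  928  1150  1396  1666
Third differences: 198  222  246  270
Fourth differences: 24  24  24
Constant fourth difference = 24.
Extend backward: 198 − 24 = 174;  730 − 174 = 556;  1584 − 556 = 1028;  2241 − 1028 = 1213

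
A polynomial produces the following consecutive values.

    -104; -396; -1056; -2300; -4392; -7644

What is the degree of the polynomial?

4

First differences: -292, -660, -1244, -2092, -3252
Second differences: -368, -584, -848, -1160
Third differences: -216, -264, -312
Fourth differences: -48, -48
The fourth differences are constant, so the polynomial has degree 4.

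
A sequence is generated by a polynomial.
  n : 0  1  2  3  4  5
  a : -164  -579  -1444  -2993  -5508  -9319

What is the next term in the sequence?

First differences: -415 , -865 , -1549 , -2515 , -3811
Second differences: -450 , -684 , -966 , -1296
Third differences: -234 , -282 , -330
Fourth differences: -48 , -48
The fourth differences are constant (-48).
-330 − 48 = -378;  -1296 − 378 = -1674;  -3811 − 1674 = -5485;  -9319 − 5485 = -14804

-14804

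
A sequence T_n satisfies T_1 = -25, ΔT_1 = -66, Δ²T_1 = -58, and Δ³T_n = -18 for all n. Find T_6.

-1115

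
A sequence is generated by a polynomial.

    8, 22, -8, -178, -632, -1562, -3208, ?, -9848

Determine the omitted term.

-5858

Using the first 7 terms:
Δ: 14  -30  -170  -454  -930  -1646
Δ²: -44  -140  -284  -476  -716
Δ³: -96  -144  -192  -240
Δ⁴: -48  -48  -48
Constant fourth difference = -48.
Extend forward: -240 − 48 = -288;  -716 − 288 = -1004;  -1646 − 1004 = -2650;  -3208 − 2650 = -5858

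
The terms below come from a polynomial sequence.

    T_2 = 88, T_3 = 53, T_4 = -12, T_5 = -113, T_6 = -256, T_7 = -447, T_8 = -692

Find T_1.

First differences: -35  -65  -101  -143  -191  -245
Second differences: -30  -36  -42  -48  -54
Third differences: -6  -6  -6  -6
The third differences are constant at -6.
Work back: -30 + 6 = -24;  -35 + 24 = -11;  88 + 11 = 99

99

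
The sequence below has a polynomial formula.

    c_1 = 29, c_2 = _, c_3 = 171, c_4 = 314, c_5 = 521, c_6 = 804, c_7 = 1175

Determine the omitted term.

80

Using the last 5 terms:
First differences: 143, 207, 283, 371
Second differences: 64, 76, 88
Third differences: 12, 12
Constant third difference = 12.
Extend backward: 64 − 12 = 52;  143 − 52 = 91;  171 − 91 = 80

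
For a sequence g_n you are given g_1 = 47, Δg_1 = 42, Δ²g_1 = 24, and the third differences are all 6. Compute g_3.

155

Build the table forward from the leading diagonal:
Δ³: 6  6  6
Δ²: 24  30  36
Δ: 42  66  96
g: 47  89  155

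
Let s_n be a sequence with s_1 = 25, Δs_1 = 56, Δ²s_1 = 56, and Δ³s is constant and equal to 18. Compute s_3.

193

Build the table forward from the leading diagonal:
D3: 18  18  18
D2: 56  74  92
D1: 56  112  186
s: 25  81  193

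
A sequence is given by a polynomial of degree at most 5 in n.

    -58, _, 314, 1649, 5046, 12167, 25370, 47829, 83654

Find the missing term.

Using the last 7 terms:
1335  3397  7121  13203  22459  35825
2062  3724  6082  9256  13366
1662  2358  3174  4110
696  816  936
120  120
Constant fifth difference = 120.
Extend backward: 696 − 120 = 576;  1662 − 576 = 1086;  2062 − 1086 = 976;  1335 − 976 = 359;  314 − 359 = -45

-45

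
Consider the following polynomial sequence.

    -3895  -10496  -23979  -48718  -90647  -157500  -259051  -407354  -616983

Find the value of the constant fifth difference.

Δ: -6601, -13483, -24739, -41929, -66853, -101551, -148303, -209629
Δ²: -6882, -11256, -17190, -24924, -34698, -46752, -61326
Δ³: -4374, -5934, -7734, -9774, -12054, -14574
Δ⁴: -1560, -1800, -2040, -2280, -2520
Δ⁵: -240, -240, -240, -240

-240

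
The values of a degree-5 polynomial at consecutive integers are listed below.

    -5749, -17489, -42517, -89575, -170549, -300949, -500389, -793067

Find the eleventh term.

D1: -11740 , -25028 , -47058 , -80974 , -130400 , -199440 , -292678
D2: -13288 , -22030 , -33916 , -49426 , -69040 , -93238
D3: -8742 , -11886 , -15510 , -19614 , -24198
D4: -3144 , -3624 , -4104 , -4584
D5: -480 , -480 , -480
The fifth differences are constant (-480).
-4584 − 480 = -5064;  -24198 − 5064 = -29262;  -93238 − 29262 = -122500;  -292678 − 122500 = -415178;  -793067 − 415178 = -1208245
-5064 − 480 = -5544;  -29262 − 5544 = -34806;  -122500 − 34806 = -157306;  -415178 − 157306 = -572484;  -1208245 − 572484 = -1780729
-5544 − 480 = -6024;  -34806 − 6024 = -40830;  -157306 − 40830 = -198136;  -572484 − 198136 = -770620;  -1780729 − 770620 = -2551349

-2551349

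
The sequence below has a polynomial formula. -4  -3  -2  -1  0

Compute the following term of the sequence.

1

D1: 1 , 1 , 1 , 1
First differences constant at 1.
0 + 1 = 1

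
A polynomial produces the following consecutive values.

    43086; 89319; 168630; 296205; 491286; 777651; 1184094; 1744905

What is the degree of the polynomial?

Δ: 46233, 79311, 127575, 195081, 286365, 406443, 560811
Δ²: 33078, 48264, 67506, 91284, 120078, 154368
Δ³: 15186, 19242, 23778, 28794, 34290
Δ⁴: 4056, 4536, 5016, 5496
Δ⁵: 480, 480, 480
The fifth differences are constant, so the polynomial has degree 5.

5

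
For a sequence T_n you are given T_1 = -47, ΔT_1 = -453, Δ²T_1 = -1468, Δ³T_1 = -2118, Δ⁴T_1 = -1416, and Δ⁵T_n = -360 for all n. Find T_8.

-165296

Build the table forward from the leading diagonal:
Δ⁵: -360, -360, -360, -360, -360, -360, -360, -360
Δ⁴: -1416, -1776, -2136, -2496, -2856, -3216, -3576, -3936
Δ³: -2118, -3534, -5310, -7446, -9942, -12798, -16014, -19590
Δ²: -1468, -3586, -7120, -12430, -19876, -29818, -42616, -58630
Δ: -453, -1921, -5507, -12627, -25057, -44933, -74751, -117367
T: -47, -500, -2421, -7928, -20555, -45612, -90545, -165296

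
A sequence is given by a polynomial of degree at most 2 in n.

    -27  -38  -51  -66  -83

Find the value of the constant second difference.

First differences: -11, -13, -15, -17
Second differences: -2, -2, -2

-2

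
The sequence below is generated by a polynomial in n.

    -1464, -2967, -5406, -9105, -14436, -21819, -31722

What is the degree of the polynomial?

First differences: -1503, -2439, -3699, -5331, -7383, -9903
Second differences: -936, -1260, -1632, -2052, -2520
Third differences: -324, -372, -420, -468
Fourth differences: -48, -48, -48
The fourth differences are constant, so the polynomial has degree 4.

4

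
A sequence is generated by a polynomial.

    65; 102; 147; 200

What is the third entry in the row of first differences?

53

Δ: 37, 45, 53
Δ²: 8, 8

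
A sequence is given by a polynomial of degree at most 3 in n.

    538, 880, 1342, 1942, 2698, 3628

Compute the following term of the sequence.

Δ: 342, 462, 600, 756, 930
Δ²: 120, 138, 156, 174
Δ³: 18, 18, 18
Third differences constant at 18.
174 + 18 = 192;  930 + 192 = 1122;  3628 + 1122 = 4750

4750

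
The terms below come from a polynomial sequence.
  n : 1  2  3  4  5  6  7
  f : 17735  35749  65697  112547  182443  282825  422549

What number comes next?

612007

18014, 29948, 46850, 69896, 100382, 139724
11934, 16902, 23046, 30486, 39342
4968, 6144, 7440, 8856
1176, 1296, 1416
120, 120
Fifth differences constant at 120.
1416 + 120 = 1536;  8856 + 1536 = 10392;  39342 + 10392 = 49734;  139724 + 49734 = 189458;  422549 + 189458 = 612007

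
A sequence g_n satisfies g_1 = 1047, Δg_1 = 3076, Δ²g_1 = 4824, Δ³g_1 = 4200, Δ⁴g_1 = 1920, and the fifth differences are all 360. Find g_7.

206823

Build the table forward from the leading diagonal:
Δ⁵: 360  360  360  360  360  360  360
Δ⁴: 1920  2280  2640  3000  3360  3720  4080
Δ³: 4200  6120  8400  11040  14040  17400  21120
Δ²: 4824  9024  15144  23544  34584  48624  66024
Δ: 3076  7900  16924  32068  55612  90196  138820
g: 1047  4123  12023  28947  61015  116627  206823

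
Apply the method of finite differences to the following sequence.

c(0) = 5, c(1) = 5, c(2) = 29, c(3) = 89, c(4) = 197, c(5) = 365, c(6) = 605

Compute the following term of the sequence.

929

D1: 0, 24, 60, 108, 168, 240
D2: 24, 36, 48, 60, 72
D3: 12, 12, 12, 12
The third differences are constant (12).
72 + 12 = 84;  240 + 84 = 324;  605 + 324 = 929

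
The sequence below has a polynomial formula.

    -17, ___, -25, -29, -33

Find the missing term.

Using the last 3 terms:
D1: -4, -4
Constant first difference = -4.
Extend backward: -25 + 4 = -21

-21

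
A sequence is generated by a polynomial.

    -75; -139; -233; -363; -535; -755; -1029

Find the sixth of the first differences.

D1: -64, -94, -130, -172, -220, -274
D2: -30, -36, -42, -48, -54
D3: -6, -6, -6, -6

-274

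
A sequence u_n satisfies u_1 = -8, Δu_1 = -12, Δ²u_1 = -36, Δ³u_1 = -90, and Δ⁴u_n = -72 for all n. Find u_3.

-68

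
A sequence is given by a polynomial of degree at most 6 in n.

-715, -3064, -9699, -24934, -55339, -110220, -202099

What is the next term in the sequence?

Δ: -2349 , -6635 , -15235 , -30405 , -54881 , -91879
Δ²: -4286 , -8600 , -15170 , -24476 , -36998
Δ³: -4314 , -6570 , -9306 , -12522
Δ⁴: -2256 , -2736 , -3216
Δ⁵: -480 , -480
The fifth differences are constant (-480).
-3216 − 480 = -3696;  -12522 − 3696 = -16218;  -36998 − 16218 = -53216;  -91879 − 53216 = -145095;  -202099 − 145095 = -347194

-347194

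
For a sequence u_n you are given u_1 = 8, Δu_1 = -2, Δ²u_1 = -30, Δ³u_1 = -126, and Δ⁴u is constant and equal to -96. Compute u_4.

-214

Build the table forward from the leading diagonal:
D4: -96  -96  -96  -96
D3: -126  -222  -318  -414
D2: -30  -156  -378  -696
D1: -2  -32  -188  -566
u: 8  6  -26  -214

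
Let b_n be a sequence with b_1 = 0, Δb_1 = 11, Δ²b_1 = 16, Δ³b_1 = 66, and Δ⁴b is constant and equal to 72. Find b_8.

Build the table forward from the leading diagonal:
Δ⁴: 72, 72, 72, 72, 72, 72, 72, 72
Δ³: 66, 138, 210, 282, 354, 426, 498, 570
Δ²: 16, 82, 220, 430, 712, 1066, 1492, 1990
Δ: 11, 27, 109, 329, 759, 1471, 2537, 4029
b: 0, 11, 38, 147, 476, 1235, 2706, 5243

5243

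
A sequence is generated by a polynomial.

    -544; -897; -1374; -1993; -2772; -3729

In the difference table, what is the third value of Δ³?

First differences: -353, -477, -619, -779, -957
Second differences: -124, -142, -160, -178
Third differences: -18, -18, -18

-18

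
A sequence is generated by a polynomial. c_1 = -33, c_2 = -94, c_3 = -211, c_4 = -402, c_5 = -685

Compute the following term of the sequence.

Δ: -61 , -117 , -191 , -283
Δ²: -56 , -74 , -92
Δ³: -18 , -18
Third differences constant at -18.
-92 − 18 = -110;  -283 − 110 = -393;  -685 − 393 = -1078

-1078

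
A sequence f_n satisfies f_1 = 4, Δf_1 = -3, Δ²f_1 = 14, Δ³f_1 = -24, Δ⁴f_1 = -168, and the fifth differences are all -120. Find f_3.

Build the table forward from the leading diagonal:
D5: -120, -120, -120
D4: -168, -288, -408
D3: -24, -192, -480
D2: 14, -10, -202
D1: -3, 11, 1
f: 4, 1, 12

12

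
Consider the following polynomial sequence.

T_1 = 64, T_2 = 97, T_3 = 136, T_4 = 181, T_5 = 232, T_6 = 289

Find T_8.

421

33 , 39 , 45 , 51 , 57
6 , 6 , 6 , 6
The second differences are constant (6).
57 + 6 = 63;  289 + 63 = 352
63 + 6 = 69;  352 + 69 = 421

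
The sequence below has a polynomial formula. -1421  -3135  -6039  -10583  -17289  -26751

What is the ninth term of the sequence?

Δ: -1714, -2904, -4544, -6706, -9462
Δ²: -1190, -1640, -2162, -2756
Δ³: -450, -522, -594
Δ⁴: -72, -72
Fourth differences constant at -72.
-594 − 72 = -666;  -2756 − 666 = -3422;  -9462 − 3422 = -12884;  -26751 − 12884 = -39635
-666 − 72 = -738;  -3422 − 738 = -4160;  -12884 − 4160 = -17044;  -39635 − 17044 = -56679
-738 − 72 = -810;  -4160 − 810 = -4970;  -17044 − 4970 = -22014;  -56679 − 22014 = -78693

-78693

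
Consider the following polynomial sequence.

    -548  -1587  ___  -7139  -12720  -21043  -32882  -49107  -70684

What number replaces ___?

Using the last 6 terms:
Δ: -5581  -8323  -11839  -16225  -21577
Δ²: -2742  -3516  -4386  -5352
Δ³: -774  -870  -966
Δ⁴: -96  -96
Constant fourth difference = -96.
Extend backward: -774 + 96 = -678;  -2742 + 678 = -2064;  -5581 + 2064 = -3517;  -7139 + 3517 = -3622

-3622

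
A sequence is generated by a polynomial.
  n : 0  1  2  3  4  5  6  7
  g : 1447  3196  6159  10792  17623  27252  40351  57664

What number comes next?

First differences: 1749, 2963, 4633, 6831, 9629, 13099, 17313
Second differences: 1214, 1670, 2198, 2798, 3470, 4214
Third differences: 456, 528, 600, 672, 744
Fourth differences: 72, 72, 72, 72
The fourth differences are constant (72).
744 + 72 = 816;  4214 + 816 = 5030;  17313 + 5030 = 22343;  57664 + 22343 = 80007

80007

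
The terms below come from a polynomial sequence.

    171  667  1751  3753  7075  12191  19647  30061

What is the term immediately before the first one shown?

5

D1: 496  1084  2002  3322  5116  7456  10414
D2: 588  918  1320  1794  2340  2958
D3: 330  402  474  546  618
D4: 72  72  72  72
The fourth differences are constant at 72.
Work back: 330 − 72 = 258;  588 − 258 = 330;  496 − 330 = 166;  171 − 166 = 5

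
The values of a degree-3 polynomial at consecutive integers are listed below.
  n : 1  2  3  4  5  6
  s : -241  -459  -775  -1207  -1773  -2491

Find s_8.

First differences: -218  -316  -432  -566  -718
Second differences: -98  -116  -134  -152
Third differences: -18  -18  -18
The third differences are constant (-18).
-152 − 18 = -170;  -718 − 170 = -888;  -2491 − 888 = -3379
-170 − 18 = -188;  -888 − 188 = -1076;  -3379 − 1076 = -4455

-4455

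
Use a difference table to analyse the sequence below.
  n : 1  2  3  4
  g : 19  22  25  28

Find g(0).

16

D1: 3, 3, 3
The first differences are constant at 3.
Work back: 19 − 3 = 16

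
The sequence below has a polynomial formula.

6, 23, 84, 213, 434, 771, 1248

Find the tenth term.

3759

First differences: 17 , 61 , 129 , 221 , 337 , 477
Second differences: 44 , 68 , 92 , 116 , 140
Third differences: 24 , 24 , 24 , 24
The third differences are constant (24).
140 + 24 = 164;  477 + 164 = 641;  1248 + 641 = 1889
164 + 24 = 188;  641 + 188 = 829;  1889 + 829 = 2718
188 + 24 = 212;  829 + 212 = 1041;  2718 + 1041 = 3759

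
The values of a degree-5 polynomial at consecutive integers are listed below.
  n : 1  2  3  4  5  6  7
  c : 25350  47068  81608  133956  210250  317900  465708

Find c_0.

12500

21718  34540  52348  76294  107650  147808
12822  17808  23946  31356  40158
4986  6138  7410  8802
1152  1272  1392
120  120
The fifth differences are constant at 120.
Work back: 1152 − 120 = 1032;  4986 − 1032 = 3954;  12822 − 3954 = 8868;  21718 − 8868 = 12850;  25350 − 12850 = 12500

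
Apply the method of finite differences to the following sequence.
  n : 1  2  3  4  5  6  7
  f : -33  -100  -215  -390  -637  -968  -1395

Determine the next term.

First differences: -67, -115, -175, -247, -331, -427
Second differences: -48, -60, -72, -84, -96
Third differences: -12, -12, -12, -12
Third differences constant at -12.
-96 − 12 = -108;  -427 − 108 = -535;  -1395 − 535 = -1930

-1930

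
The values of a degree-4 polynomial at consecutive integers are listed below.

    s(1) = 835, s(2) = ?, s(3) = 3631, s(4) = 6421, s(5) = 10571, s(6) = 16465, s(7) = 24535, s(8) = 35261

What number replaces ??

Using the last 6 terms:
First differences: 2790  4150  5894  8070  10726
Second differences: 1360  1744  2176  2656
Third differences: 384  432  480
Fourth differences: 48  48
Constant fourth difference = 48.
Extend backward: 384 − 48 = 336;  1360 − 336 = 1024;  2790 − 1024 = 1766;  3631 − 1766 = 1865

1865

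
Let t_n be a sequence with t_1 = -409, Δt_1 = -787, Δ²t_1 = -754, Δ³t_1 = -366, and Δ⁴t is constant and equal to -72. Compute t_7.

Build the table forward from the leading diagonal:
D4: -72  -72  -72  -72  -72  -72  -72
D3: -366  -438  -510  -582  -654  -726  -798
D2: -754  -1120  -1558  -2068  -2650  -3304  -4030
D1: -787  -1541  -2661  -4219  -6287  -8937  -12241
t: -409  -1196  -2737  -5398  -9617  -15904  -24841

-24841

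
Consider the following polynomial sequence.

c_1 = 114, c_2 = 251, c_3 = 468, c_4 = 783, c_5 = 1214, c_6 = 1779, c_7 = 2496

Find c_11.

7244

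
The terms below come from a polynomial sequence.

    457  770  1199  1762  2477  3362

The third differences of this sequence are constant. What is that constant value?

18

Δ: 313, 429, 563, 715, 885
Δ²: 116, 134, 152, 170
Δ³: 18, 18, 18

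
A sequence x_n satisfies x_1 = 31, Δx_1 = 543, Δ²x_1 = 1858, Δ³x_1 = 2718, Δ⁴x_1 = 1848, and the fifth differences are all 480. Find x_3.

2975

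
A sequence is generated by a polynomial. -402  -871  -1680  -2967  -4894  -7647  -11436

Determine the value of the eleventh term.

-41992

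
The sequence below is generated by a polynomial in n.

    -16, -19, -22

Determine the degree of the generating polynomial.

-3, -3
The first differences are constant, so the polynomial has degree 1.

1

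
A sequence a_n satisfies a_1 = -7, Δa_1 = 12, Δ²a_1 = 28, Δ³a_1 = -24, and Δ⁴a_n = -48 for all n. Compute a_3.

45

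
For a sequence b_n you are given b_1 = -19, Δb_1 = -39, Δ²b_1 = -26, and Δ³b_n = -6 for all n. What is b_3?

-123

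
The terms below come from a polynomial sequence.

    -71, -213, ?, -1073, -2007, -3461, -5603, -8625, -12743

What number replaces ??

Using the last 6 terms:
Δ: -934  -1454  -2142  -3022  -4118
Δ²: -520  -688  -880  -1096
Δ³: -168  -192  -216
Δ⁴: -24  -24
Constant fourth difference = -24.
Extend backward: -168 + 24 = -144;  -520 + 144 = -376;  -934 + 376 = -558;  -1073 + 558 = -515

-515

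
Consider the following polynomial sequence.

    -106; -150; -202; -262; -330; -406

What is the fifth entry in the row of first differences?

-76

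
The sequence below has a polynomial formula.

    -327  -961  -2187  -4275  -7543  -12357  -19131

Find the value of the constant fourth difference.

-48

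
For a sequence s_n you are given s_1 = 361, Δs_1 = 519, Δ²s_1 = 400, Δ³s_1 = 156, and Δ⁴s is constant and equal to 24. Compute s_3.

1799

Build the table forward from the leading diagonal:
Fourth differences: 24, 24, 24
Third differences: 156, 180, 204
Second differences: 400, 556, 736
First differences: 519, 919, 1475
s: 361, 880, 1799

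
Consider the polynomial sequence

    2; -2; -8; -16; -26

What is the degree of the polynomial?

2

D1: -4, -6, -8, -10
D2: -2, -2, -2
The second differences are constant, so the polynomial has degree 2.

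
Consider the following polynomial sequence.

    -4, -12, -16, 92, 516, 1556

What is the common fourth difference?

96

First differences: -8, -4, 108, 424, 1040
Second differences: 4, 112, 316, 616
Third differences: 108, 204, 300
Fourth differences: 96, 96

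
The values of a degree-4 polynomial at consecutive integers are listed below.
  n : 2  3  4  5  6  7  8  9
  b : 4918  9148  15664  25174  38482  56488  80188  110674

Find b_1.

2362

First differences: 4230, 6516, 9510, 13308, 18006, 23700, 30486
Second differences: 2286, 2994, 3798, 4698, 5694, 6786
Third differences: 708, 804, 900, 996, 1092
Fourth differences: 96, 96, 96, 96
The fourth differences are constant at 96.
Work back: 708 − 96 = 612;  2286 − 612 = 1674;  4230 − 1674 = 2556;  4918 − 2556 = 2362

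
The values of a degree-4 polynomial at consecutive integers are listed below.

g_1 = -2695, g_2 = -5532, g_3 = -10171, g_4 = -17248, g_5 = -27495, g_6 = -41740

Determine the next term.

-60907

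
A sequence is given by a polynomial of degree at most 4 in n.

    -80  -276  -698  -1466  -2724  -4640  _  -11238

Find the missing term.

Using the first 6 terms:
D1: -196  -422  -768  -1258  -1916
D2: -226  -346  -490  -658
D3: -120  -144  -168
D4: -24  -24
Constant fourth difference = -24.
Extend forward: -168 − 24 = -192;  -658 − 192 = -850;  -1916 − 850 = -2766;  -4640 − 2766 = -7406

-7406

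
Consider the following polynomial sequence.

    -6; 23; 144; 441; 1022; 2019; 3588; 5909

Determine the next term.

9186

Δ: 29, 121, 297, 581, 997, 1569, 2321
Δ²: 92, 176, 284, 416, 572, 752
Δ³: 84, 108, 132, 156, 180
Δ⁴: 24, 24, 24, 24
Constant fourth difference = 24, so extend:
180 + 24 = 204;  752 + 204 = 956;  2321 + 956 = 3277;  5909 + 3277 = 9186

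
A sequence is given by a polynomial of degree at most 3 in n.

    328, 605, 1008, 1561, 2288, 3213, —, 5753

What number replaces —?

Using the first 6 terms:
277  403  553  727  925
126  150  174  198
24  24  24
Constant third difference = 24.
Extend forward: 198 + 24 = 222;  925 + 222 = 1147;  3213 + 1147 = 4360

4360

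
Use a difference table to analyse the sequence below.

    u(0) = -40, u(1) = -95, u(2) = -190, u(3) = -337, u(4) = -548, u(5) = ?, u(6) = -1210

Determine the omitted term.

Using the first 5 terms:
-55, -95, -147, -211
-40, -52, -64
-12, -12
Constant third difference = -12.
Extend forward: -64 − 12 = -76;  -211 − 76 = -287;  -548 − 287 = -835

-835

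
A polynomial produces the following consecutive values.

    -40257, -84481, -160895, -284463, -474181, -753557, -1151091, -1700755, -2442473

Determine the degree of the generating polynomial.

5

-44224, -76414, -123568, -189718, -279376, -397534, -549664, -741718
-32190, -47154, -66150, -89658, -118158, -152130, -192054
-14964, -18996, -23508, -28500, -33972, -39924
-4032, -4512, -4992, -5472, -5952
-480, -480, -480, -480
The fifth differences are constant, so the polynomial has degree 5.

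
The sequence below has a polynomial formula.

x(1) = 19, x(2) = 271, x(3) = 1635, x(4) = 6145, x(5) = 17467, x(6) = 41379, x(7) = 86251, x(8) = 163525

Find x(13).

1711915

Δ: 252, 1364, 4510, 11322, 23912, 44872, 77274
Δ²: 1112, 3146, 6812, 12590, 20960, 32402
Δ³: 2034, 3666, 5778, 8370, 11442
Δ⁴: 1632, 2112, 2592, 3072
Δ⁵: 480, 480, 480
Constant fifth difference = 480, so extend:
3072 + 480 = 3552;  11442 + 3552 = 14994;  32402 + 14994 = 47396;  77274 + 47396 = 124670;  163525 + 124670 = 288195
3552 + 480 = 4032;  14994 + 4032 = 19026;  47396 + 19026 = 66422;  124670 + 66422 = 191092;  288195 + 191092 = 479287
4032 + 480 = 4512;  19026 + 4512 = 23538;  66422 + 23538 = 89960;  191092 + 89960 = 281052;  479287 + 281052 = 760339
4512 + 480 = 4992;  23538 + 4992 = 28530;  89960 + 28530 = 118490;  281052 + 118490 = 399542;  760339 + 399542 = 1159881
4992 + 480 = 5472;  28530 + 5472 = 34002;  118490 + 34002 = 152492;  399542 + 152492 = 552034;  1159881 + 552034 = 1711915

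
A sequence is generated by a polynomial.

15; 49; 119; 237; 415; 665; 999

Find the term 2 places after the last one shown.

Δ: 34 , 70 , 118 , 178 , 250 , 334
Δ²: 36 , 48 , 60 , 72 , 84
Δ³: 12 , 12 , 12 , 12
The third differences are constant (12).
84 + 12 = 96;  334 + 96 = 430;  999 + 430 = 1429
96 + 12 = 108;  430 + 108 = 538;  1429 + 538 = 1967

1967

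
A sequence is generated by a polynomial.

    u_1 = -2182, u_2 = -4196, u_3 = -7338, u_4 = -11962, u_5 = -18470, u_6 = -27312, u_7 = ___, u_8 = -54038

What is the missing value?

Using the first 6 terms:
Δ: -2014  -3142  -4624  -6508  -8842
Δ²: -1128  -1482  -1884  -2334
Δ³: -354  -402  -450
Δ⁴: -48  -48
Constant fourth difference = -48.
Extend forward: -450 − 48 = -498;  -2334 − 498 = -2832;  -8842 − 2832 = -11674;  -27312 − 11674 = -38986

-38986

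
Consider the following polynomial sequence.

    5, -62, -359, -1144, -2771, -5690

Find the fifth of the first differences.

-2919

D1: -67, -297, -785, -1627, -2919
D2: -230, -488, -842, -1292
D3: -258, -354, -450
D4: -96, -96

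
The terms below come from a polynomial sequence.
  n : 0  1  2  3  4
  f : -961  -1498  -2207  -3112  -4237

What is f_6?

-7243

Δ: -537, -709, -905, -1125
Δ²: -172, -196, -220
Δ³: -24, -24
Third differences constant at -24.
-220 − 24 = -244;  -1125 − 244 = -1369;  -4237 − 1369 = -5606
-244 − 24 = -268;  -1369 − 268 = -1637;  -5606 − 1637 = -7243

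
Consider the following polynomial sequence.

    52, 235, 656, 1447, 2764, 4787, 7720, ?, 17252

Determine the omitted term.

Using the first 7 terms:
D1: 183, 421, 791, 1317, 2023, 2933
D2: 238, 370, 526, 706, 910
D3: 132, 156, 180, 204
D4: 24, 24, 24
Constant fourth difference = 24.
Extend forward: 204 + 24 = 228;  910 + 228 = 1138;  2933 + 1138 = 4071;  7720 + 4071 = 11791

11791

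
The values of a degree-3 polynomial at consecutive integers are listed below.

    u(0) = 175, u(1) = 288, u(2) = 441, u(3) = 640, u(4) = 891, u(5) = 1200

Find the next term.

113, 153, 199, 251, 309
40, 46, 52, 58
6, 6, 6
Third differences constant at 6.
58 + 6 = 64;  309 + 64 = 373;  1200 + 373 = 1573

1573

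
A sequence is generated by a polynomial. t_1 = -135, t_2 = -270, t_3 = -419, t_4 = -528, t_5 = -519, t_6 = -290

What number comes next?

285

Δ: -135, -149, -109, 9, 229
Δ²: -14, 40, 118, 220
Δ³: 54, 78, 102
Δ⁴: 24, 24
The fourth differences are constant (24).
102 + 24 = 126;  220 + 126 = 346;  229 + 346 = 575;  -290 + 575 = 285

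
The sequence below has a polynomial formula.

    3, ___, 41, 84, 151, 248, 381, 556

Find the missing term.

16

Using the last 6 terms:
D1: 43, 67, 97, 133, 175
D2: 24, 30, 36, 42
D3: 6, 6, 6
Constant third difference = 6.
Extend backward: 24 − 6 = 18;  43 − 18 = 25;  41 − 25 = 16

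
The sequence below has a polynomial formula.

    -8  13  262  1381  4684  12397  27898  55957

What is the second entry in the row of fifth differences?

240

D1: 21, 249, 1119, 3303, 7713, 15501, 28059
D2: 228, 870, 2184, 4410, 7788, 12558
D3: 642, 1314, 2226, 3378, 4770
D4: 672, 912, 1152, 1392
D5: 240, 240, 240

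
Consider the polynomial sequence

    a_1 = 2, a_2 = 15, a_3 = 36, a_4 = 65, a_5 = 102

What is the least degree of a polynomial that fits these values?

2

First differences: 13, 21, 29, 37
Second differences: 8, 8, 8
The second differences are constant, so the polynomial has degree 2.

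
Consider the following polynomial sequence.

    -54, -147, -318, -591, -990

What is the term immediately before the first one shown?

-15

-93, -171, -273, -399
-78, -102, -126
-24, -24
The third differences are constant at -24.
Work back: -78 + 24 = -54;  -93 + 54 = -39;  -54 + 39 = -15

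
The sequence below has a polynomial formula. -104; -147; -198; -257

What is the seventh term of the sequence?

-482

Δ: -43 , -51 , -59
Δ²: -8 , -8
Second differences constant at -8.
-59 − 8 = -67;  -257 − 67 = -324
-67 − 8 = -75;  -324 − 75 = -399
-75 − 8 = -83;  -399 − 83 = -482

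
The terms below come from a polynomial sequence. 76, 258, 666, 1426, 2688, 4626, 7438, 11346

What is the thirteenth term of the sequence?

56776

Δ: 182, 408, 760, 1262, 1938, 2812, 3908
Δ²: 226, 352, 502, 676, 874, 1096
Δ³: 126, 150, 174, 198, 222
Δ⁴: 24, 24, 24, 24
The fourth differences are constant (24).
222 + 24 = 246;  1096 + 246 = 1342;  3908 + 1342 = 5250;  11346 + 5250 = 16596
246 + 24 = 270;  1342 + 270 = 1612;  5250 + 1612 = 6862;  16596 + 6862 = 23458
270 + 24 = 294;  1612 + 294 = 1906;  6862 + 1906 = 8768;  23458 + 8768 = 32226
294 + 24 = 318;  1906 + 318 = 2224;  8768 + 2224 = 10992;  32226 + 10992 = 43218
318 + 24 = 342;  2224 + 342 = 2566;  10992 + 2566 = 13558;  43218 + 13558 = 56776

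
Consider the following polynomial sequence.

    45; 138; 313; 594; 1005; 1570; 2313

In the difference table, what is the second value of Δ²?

106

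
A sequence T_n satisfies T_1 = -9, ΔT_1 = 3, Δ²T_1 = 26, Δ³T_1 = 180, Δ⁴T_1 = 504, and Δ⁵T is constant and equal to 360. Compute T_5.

1383

Build the table forward from the leading diagonal:
D5: 360, 360, 360, 360, 360
D4: 504, 864, 1224, 1584, 1944
D3: 180, 684, 1548, 2772, 4356
D2: 26, 206, 890, 2438, 5210
D1: 3, 29, 235, 1125, 3563
T: -9, -6, 23, 258, 1383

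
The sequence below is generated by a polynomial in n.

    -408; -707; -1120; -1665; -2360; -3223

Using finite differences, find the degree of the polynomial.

3

-299, -413, -545, -695, -863
-114, -132, -150, -168
-18, -18, -18
The third differences are constant, so the polynomial has degree 3.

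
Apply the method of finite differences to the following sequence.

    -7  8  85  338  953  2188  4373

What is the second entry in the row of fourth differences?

72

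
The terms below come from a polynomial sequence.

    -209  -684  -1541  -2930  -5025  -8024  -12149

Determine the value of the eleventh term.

D1: -475, -857, -1389, -2095, -2999, -4125
D2: -382, -532, -706, -904, -1126
D3: -150, -174, -198, -222
D4: -24, -24, -24
The fourth differences are constant (-24).
-222 − 24 = -246;  -1126 − 246 = -1372;  -4125 − 1372 = -5497;  -12149 − 5497 = -17646
-246 − 24 = -270;  -1372 − 270 = -1642;  -5497 − 1642 = -7139;  -17646 − 7139 = -24785
-270 − 24 = -294;  -1642 − 294 = -1936;  -7139 − 1936 = -9075;  -24785 − 9075 = -33860
-294 − 24 = -318;  -1936 − 318 = -2254;  -9075 − 2254 = -11329;  -33860 − 11329 = -45189

-45189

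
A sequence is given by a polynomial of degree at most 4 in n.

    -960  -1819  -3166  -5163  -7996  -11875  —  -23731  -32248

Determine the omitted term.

-17034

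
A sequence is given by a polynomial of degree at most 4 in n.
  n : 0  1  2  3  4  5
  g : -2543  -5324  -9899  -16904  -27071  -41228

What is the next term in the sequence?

D1: -2781 , -4575 , -7005 , -10167 , -14157
D2: -1794 , -2430 , -3162 , -3990
D3: -636 , -732 , -828
D4: -96 , -96
Constant fourth difference = -96, so extend:
-828 − 96 = -924;  -3990 − 924 = -4914;  -14157 − 4914 = -19071;  -41228 − 19071 = -60299

-60299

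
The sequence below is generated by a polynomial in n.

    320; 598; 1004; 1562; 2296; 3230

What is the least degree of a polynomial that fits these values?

3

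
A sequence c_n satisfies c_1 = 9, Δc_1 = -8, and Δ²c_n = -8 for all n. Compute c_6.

-111

Build the table forward from the leading diagonal:
D2: -8, -8, -8, -8, -8, -8
D1: -8, -16, -24, -32, -40, -48
c: 9, 1, -15, -39, -71, -111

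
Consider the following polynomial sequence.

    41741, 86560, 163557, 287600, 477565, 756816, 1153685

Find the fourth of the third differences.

28332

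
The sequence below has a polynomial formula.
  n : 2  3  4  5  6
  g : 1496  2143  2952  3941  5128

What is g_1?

993

647, 809, 989, 1187
162, 180, 198
18, 18
The third differences are constant at 18.
Work back: 162 − 18 = 144;  647 − 144 = 503;  1496 − 503 = 993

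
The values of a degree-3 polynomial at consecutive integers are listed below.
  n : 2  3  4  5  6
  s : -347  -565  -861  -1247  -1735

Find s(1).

Δ: -218, -296, -386, -488
Δ²: -78, -90, -102
Δ³: -12, -12
The third differences are constant at -12.
Work back: -78 + 12 = -66;  -218 + 66 = -152;  -347 + 152 = -195

-195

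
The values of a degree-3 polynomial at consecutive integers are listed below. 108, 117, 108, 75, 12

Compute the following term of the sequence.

-87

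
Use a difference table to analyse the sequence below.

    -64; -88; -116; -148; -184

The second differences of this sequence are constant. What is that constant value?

D1: -24, -28, -32, -36
D2: -4, -4, -4

-4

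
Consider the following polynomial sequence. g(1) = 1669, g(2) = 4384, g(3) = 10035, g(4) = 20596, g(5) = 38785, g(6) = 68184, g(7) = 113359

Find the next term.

179980

2715, 5651, 10561, 18189, 29399, 45175
2936, 4910, 7628, 11210, 15776
1974, 2718, 3582, 4566
744, 864, 984
120, 120
Fifth differences constant at 120.
984 + 120 = 1104;  4566 + 1104 = 5670;  15776 + 5670 = 21446;  45175 + 21446 = 66621;  113359 + 66621 = 179980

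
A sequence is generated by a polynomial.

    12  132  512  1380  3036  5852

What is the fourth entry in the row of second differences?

1160

First differences: 120, 380, 868, 1656, 2816
Second differences: 260, 488, 788, 1160
Third differences: 228, 300, 372
Fourth differences: 72, 72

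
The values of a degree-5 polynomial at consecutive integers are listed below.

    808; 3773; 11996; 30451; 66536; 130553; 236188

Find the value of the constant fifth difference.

Δ: 2965, 8223, 18455, 36085, 64017, 105635
Δ²: 5258, 10232, 17630, 27932, 41618
Δ³: 4974, 7398, 10302, 13686
Δ⁴: 2424, 2904, 3384
Δ⁵: 480, 480

480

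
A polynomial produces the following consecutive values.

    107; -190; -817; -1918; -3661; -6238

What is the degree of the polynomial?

-297, -627, -1101, -1743, -2577
-330, -474, -642, -834
-144, -168, -192
-24, -24
The fourth differences are constant, so the polynomial has degree 4.

4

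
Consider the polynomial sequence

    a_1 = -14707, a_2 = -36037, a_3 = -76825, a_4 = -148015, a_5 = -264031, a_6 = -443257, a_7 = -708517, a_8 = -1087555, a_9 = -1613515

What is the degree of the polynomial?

First differences: -21330, -40788, -71190, -116016, -179226, -265260, -379038, -525960
Second differences: -19458, -30402, -44826, -63210, -86034, -113778, -146922
Third differences: -10944, -14424, -18384, -22824, -27744, -33144
Fourth differences: -3480, -3960, -4440, -4920, -5400
Fifth differences: -480, -480, -480, -480
The fifth differences are constant, so the polynomial has degree 5.

5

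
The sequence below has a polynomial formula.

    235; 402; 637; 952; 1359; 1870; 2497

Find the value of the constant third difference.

12

D1: 167, 235, 315, 407, 511, 627
D2: 68, 80, 92, 104, 116
D3: 12, 12, 12, 12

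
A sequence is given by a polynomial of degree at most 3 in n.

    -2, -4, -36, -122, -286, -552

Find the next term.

-944

D1: -2 , -32 , -86 , -164 , -266
D2: -30 , -54 , -78 , -102
D3: -24 , -24 , -24
The third differences are constant (-24).
-102 − 24 = -126;  -266 − 126 = -392;  -552 − 392 = -944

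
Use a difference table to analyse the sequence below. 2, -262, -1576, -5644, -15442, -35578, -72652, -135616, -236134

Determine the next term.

-388942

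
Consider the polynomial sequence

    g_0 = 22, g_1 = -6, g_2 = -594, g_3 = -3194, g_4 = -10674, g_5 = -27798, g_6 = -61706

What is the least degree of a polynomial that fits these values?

Δ: -28, -588, -2600, -7480, -17124, -33908
Δ²: -560, -2012, -4880, -9644, -16784
Δ³: -1452, -2868, -4764, -7140
Δ⁴: -1416, -1896, -2376
Δ⁵: -480, -480
The fifth differences are constant, so the polynomial has degree 5.

5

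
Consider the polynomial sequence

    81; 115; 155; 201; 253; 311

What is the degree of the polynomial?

2

D1: 34, 40, 46, 52, 58
D2: 6, 6, 6, 6
The second differences are constant, so the polynomial has degree 2.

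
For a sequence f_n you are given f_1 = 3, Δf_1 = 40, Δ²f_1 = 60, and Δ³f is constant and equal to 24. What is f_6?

1043

Build the table forward from the leading diagonal:
D3: 24, 24, 24, 24, 24, 24
D2: 60, 84, 108, 132, 156, 180
D1: 40, 100, 184, 292, 424, 580
f: 3, 43, 143, 327, 619, 1043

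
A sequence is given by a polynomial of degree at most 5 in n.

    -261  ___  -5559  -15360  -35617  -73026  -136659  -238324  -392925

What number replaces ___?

-1534

Using the last 7 terms:
-9801, -20257, -37409, -63633, -101665, -154601
-10456, -17152, -26224, -38032, -52936
-6696, -9072, -11808, -14904
-2376, -2736, -3096
-360, -360
Constant fifth difference = -360.
Extend backward: -2376 + 360 = -2016;  -6696 + 2016 = -4680;  -10456 + 4680 = -5776;  -9801 + 5776 = -4025;  -5559 + 4025 = -1534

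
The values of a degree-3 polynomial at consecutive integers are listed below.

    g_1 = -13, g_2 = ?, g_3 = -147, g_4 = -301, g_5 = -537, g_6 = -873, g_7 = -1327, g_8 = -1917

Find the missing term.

-57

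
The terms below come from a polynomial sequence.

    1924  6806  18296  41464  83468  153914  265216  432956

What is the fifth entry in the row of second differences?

40856

D1: 4882, 11490, 23168, 42004, 70446, 111302, 167740
D2: 6608, 11678, 18836, 28442, 40856, 56438
D3: 5070, 7158, 9606, 12414, 15582
D4: 2088, 2448, 2808, 3168
D5: 360, 360, 360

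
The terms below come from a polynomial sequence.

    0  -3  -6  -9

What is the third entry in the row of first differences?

D1: -3, -3, -3

-3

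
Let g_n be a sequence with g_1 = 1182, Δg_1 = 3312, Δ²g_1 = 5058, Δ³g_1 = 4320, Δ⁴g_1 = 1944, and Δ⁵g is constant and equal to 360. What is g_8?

357384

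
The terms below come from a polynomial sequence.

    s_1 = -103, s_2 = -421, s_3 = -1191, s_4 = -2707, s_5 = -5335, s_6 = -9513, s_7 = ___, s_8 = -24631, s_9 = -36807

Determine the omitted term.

-15751

Using the first 6 terms:
-318, -770, -1516, -2628, -4178
-452, -746, -1112, -1550
-294, -366, -438
-72, -72
Constant fourth difference = -72.
Extend forward: -438 − 72 = -510;  -1550 − 510 = -2060;  -4178 − 2060 = -6238;  -9513 − 6238 = -15751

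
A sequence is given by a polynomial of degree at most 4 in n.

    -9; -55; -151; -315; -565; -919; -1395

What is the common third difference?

Δ: -46, -96, -164, -250, -354, -476
Δ²: -50, -68, -86, -104, -122
Δ³: -18, -18, -18, -18

-18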